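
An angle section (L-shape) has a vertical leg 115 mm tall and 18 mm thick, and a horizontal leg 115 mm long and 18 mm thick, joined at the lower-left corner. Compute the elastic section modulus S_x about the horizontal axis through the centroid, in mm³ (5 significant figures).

Break the section into simple shapes (no overlaps), measuring from the bottom-left corner of the bounding box.
Vertical leg: 18 × 115, A = 2 070 mm², y = 57.5 mm, Ī = 2 281 313 mm⁴.
Horizontal leg (remainder): 97 × 18, A = 1 746 mm², y = 9 mm, Ī = 47 142 mm⁴.
Centroid: ȳ = ΣA·y / ΣA = 35.30896 mm.
Transfer each piece to the horizontal axis through the centroid using Ī + A·d² with d = y − 35.30896:
  vertical leg: d = 22.19104 mm → contributes +3 300 668 mm⁴
  horizontal leg (remainder): d = -26.30896 mm → contributes +1 255 656 mm⁴
Total I = 4 556 324 mm⁴.
Extreme fibre distance c = 79.69104 mm; S = I/c = 57174.86 mm³.

S_x ≈ 5.7175 × 10⁴ mm³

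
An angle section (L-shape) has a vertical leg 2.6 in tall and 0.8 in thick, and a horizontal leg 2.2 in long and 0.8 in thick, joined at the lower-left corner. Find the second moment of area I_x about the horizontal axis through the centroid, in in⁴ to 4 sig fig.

I_x ≈ 1.821 in⁴

Break the section into simple shapes (no overlaps), measuring from the bottom-left corner of the bounding box.
Vertical leg: 0.8 × 2.6, A = 2.08 in², y = 1.3 in, Ī = 1.17173 in⁴.
Horizontal leg (remainder): 1.4 × 0.8, A = 1.12 in², y = 0.4 in, Ī = 0.0597333 in⁴.
Centroid: ȳ = ΣA·y / ΣA = 0.985 in.
Transfer each piece to the horizontal axis through the centroid using Ī + A·d² with d = y − 0.985:
  vertical leg: d = 0.315 in → contributes +1.37812 in⁴
  horizontal leg (remainder): d = -0.585 in → contributes +0.443025 in⁴
Total I = 1.82115 in⁴.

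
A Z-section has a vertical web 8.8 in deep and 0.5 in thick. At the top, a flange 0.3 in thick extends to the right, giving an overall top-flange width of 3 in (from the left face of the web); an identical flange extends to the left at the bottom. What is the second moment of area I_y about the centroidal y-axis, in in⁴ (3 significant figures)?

I_y ≈ 4.25 in⁴

Treat the section as a set of non-overlapping primitives; coordinates are from the bounding-box lower-left.
Web: 0.5 × 8.8, A = 4.4 in², x = 2.75 in, Ī = 0.091667 in⁴.
Top flange (beyond web): 2.5 × 0.3, A = 0.75 in², x = 4.25 in, Ī = 0.39063 in⁴.
Bottom flange (beyond web): 2.5 × 0.3, A = 0.75 in², x = 1.25 in, Ī = 0.39063 in⁴.
Centroid: x̄ = ΣA·x / ΣA = 2.75 in.
Transfer each piece to the centroidal y-axis using Ī + A·d² with d = x − 2.75:
  web: d = 0 in → contributes +0.091667 in⁴
  top flange (beyond web): d = 1.5 in → contributes +2.0781 in⁴
  bottom flange (beyond web): d = -1.5 in → contributes +2.0781 in⁴
Total I = 4.2479 in⁴.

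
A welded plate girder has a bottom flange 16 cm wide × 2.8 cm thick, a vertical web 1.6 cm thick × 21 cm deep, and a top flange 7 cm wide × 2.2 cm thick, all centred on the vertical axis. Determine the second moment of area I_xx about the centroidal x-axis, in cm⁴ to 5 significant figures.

Break the section into simple shapes (no overlaps), measuring from the bottom-left corner of the bounding box.
Bottom plate: 16 × 2.8, A = 44.8 cm², y = 1.4 cm, Ī = 29.26933 cm⁴.
Web plate: 1.6 × 21, A = 33.6 cm², y = 13.3 cm, Ī = 1234.8 cm⁴.
Top plate: 7 × 2.2, A = 15.4 cm², y = 24.9 cm, Ī = 6.211333 cm⁴.
Centroid: ȳ = ΣA·y / ΣA = 9.520896 cm.
Transfer each piece to the centroidal x-axis using Ī + A·d² with d = y − 9.520896:
  bottom plate: d = -8.120896 cm → contributes +2983.782 cm⁴
  web plate: d = 3.779104 cm → contributes +1714.663 cm⁴
  top plate: d = 15.3791 cm → contributes +3648.571 cm⁴
Total I = 8347.016 cm⁴.

I_xx ≈ 8347.0 cm⁴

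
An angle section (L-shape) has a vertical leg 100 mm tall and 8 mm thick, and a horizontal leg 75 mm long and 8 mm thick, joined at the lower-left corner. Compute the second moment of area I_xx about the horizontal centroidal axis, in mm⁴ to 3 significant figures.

I_xx ≈ 1.35 × 10⁶ mm⁴

Break the section into simple shapes (no overlaps), measuring from the bottom-left corner of the bounding box.
Vertical leg: 8 × 100, A = 800 mm², y = 50 mm, Ī = 666 667 mm⁴.
Horizontal leg (remainder): 67 × 8, A = 536 mm², y = 4 mm, Ī = 2858.7 mm⁴.
Centroid: ȳ = ΣA·y / ΣA = 31.545 mm.
Transfer each piece to the horizontal centroidal axis using Ī + A·d² with d = y − 31.545:
  vertical leg: d = 18.455 mm → contributes +939 139 mm⁴
  horizontal leg (remainder): d = -27.545 mm → contributes +409 534 mm⁴
Total I = 1 348 673 mm⁴.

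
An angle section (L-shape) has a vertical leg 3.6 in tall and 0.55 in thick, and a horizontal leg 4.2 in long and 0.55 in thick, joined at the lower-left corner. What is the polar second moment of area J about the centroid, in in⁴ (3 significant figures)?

Split into non-overlapping primitives; take the origin at the lower-left of the bounding box.
Vertical leg: 0.55 × 3.6, A = 1.98 in², y = 1.8 in, Ī = 2.1384 in⁴.
Horizontal leg (remainder): 3.65 × 0.55, A = 2.0075 in², y = 0.275 in, Ī = 0.050606 in⁴.
Centroid: ȳ = ΣA·y / ΣA = 1.0322 in.
Transfer each piece to the centroidal x-axis using Ī + A·d² with d = y − 1.0322:
  vertical leg: d = 0.76776 in → contributes +3.3055 in⁴
  horizontal leg (remainder): d = -0.75724 in → contributes +1.2017 in⁴
Total I = 4.5073 in⁴.
For the y-axis: x̄ = 1.3322 in.
Repeating about the centroidal y-axis gives I_y = 6.6747 in⁴.
Polar second moment: J = I_x + I_y = 11.182 in⁴.

J ≈ 11.2 in⁴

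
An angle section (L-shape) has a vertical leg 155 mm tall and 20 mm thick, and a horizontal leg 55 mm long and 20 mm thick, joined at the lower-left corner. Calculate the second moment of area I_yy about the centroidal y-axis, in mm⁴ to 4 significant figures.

Decompose the section into non-overlapping parts with the origin at the bottom-left of its bounding rectangle.
Vertical leg: 20 × 155, A = 3 100 mm², x = 10 mm, Ī = 103 333 mm⁴.
Horizontal leg (remainder): 35 × 20, A = 700 mm², x = 37.5 mm, Ī = 71458.3 mm⁴.
Centroid: x̄ = ΣA·x / ΣA = 15.0658 mm.
Transfer each piece to the centroidal y-axis using Ī + A·d² with d = x − 15.0658:
  vertical leg: d = -5.06579 mm → contributes +182 886 mm⁴
  horizontal leg (remainder): d = 22.4342 mm → contributes +423 764 mm⁴
Total I = 606 650 mm⁴.

I_yy ≈ 6.067 × 10⁵ mm⁴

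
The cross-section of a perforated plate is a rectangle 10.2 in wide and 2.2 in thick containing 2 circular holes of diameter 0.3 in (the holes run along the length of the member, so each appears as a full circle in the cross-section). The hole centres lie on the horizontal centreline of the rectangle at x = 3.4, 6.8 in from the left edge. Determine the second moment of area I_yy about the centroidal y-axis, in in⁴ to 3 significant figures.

Decompose the section into non-overlapping parts with the origin at the bottom-left of its bounding rectangle.
Plate: 10.2 × 2.2, A = 22.44 in², x = 5.1 in, Ī = 194.55 in⁴.
Hole 1 (subtracted): ⌀0.3, A = 0.070686 in², x = 3.4 in, Ī = 0.00039761 in⁴.
Hole 2 (subtracted): ⌀0.3, A = 0.070686 in², x = 6.8 in, Ī = 0.00039761 in⁴.
By symmetry the centroid is at mid-width, x̄ = 5.1 in.
Transfer each piece to the centroidal y-axis using Ī + A·d² with d = x − 5.1:
  plate: d = 0 in → contributes +194.55 in⁴
  hole 1: d = -1.7 in → contributes −0.20468 in⁴
  hole 2: d = 1.7 in → contributes −0.20468 in⁴
Total I = 194.15 in⁴.

I_yy ≈ 194 in⁴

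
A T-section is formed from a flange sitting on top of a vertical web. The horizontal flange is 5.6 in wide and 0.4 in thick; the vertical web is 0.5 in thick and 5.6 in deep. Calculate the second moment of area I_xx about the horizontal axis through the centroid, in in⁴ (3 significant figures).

I_xx ≈ 18.5 in⁴

Decompose the section into non-overlapping parts with the origin at the bottom-left of its bounding rectangle.
Flange: 5.6 × 0.4, A = 2.24 in², y = 5.8 in, Ī = 0.029867 in⁴.
Web: 0.5 × 5.6, A = 2.8 in², y = 2.8 in, Ī = 7.3173 in⁴.
Centroid: ȳ = ΣA·y / ΣA = 4.1333 in.
Transfer each piece to the horizontal axis through the centroid using Ī + A·d² with d = y − 4.1333:
  flange: d = 1.6667 in → contributes +6.2521 in⁴
  web: d = -1.3333 in → contributes +12.295 in⁴
Total I = 18.547 in⁴.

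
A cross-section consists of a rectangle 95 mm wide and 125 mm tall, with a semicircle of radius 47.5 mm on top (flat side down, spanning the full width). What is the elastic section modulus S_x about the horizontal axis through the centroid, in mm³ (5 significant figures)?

Split into non-overlapping primitives; take the origin at the lower-left of the bounding box.
Rectangular body: 95 × 125, A = 11 875 mm², y = 62.5 mm, Ī = 15 462 240 mm⁴.
Semicircular cap: semicircle r = 47.5, A = 3544.109 mm², y = 145.1596 mm, Ī = 558735.8 mm⁴.
Centroid: ȳ = ΣA·y / ΣA = 81.49946 mm.
Transfer each piece to the horizontal axis through the centroid using Ī + A·d² with d = y − 81.49946:
  rectangular body: d = -18.99946 mm → contributes +19 748 871 mm⁴
  semicircular cap: d = 63.66017 mm → contributes +14 921 652 mm⁴
Total I = 34 670 523 mm⁴.
Extreme fibre distance c = 91.00054 mm; S = I/c = 380992.5 mm³.

S_x ≈ 3.8099 × 10⁵ mm³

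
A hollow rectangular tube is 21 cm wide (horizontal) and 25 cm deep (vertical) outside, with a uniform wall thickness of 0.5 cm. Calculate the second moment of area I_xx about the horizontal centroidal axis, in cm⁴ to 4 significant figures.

Split into non-overlapping primitives; take the origin at the lower-left of the bounding box.
Outer rectangle: 21 × 25, A = 525 cm², y = 12.5 cm, Ī = 27343.8 cm⁴.
Inner void (subtracted): 20 × 24, A = 480 cm², y = 12.5 cm, Ī = 23 040 cm⁴.
By symmetry the centroid is at mid-height, ȳ = 12.5 cm.
All pieces are centred on the horizontal centroidal axis, so I = ΣĪ (holes subtracted) = 4303.75 cm⁴.

I_xx ≈ 4304 cm⁴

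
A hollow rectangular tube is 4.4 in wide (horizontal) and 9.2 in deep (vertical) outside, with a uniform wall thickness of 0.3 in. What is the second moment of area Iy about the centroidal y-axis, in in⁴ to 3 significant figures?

Iy ≈ 26.0 in⁴

Break the section into simple shapes (no overlaps), measuring from the bottom-left corner of the bounding box.
Outer rectangle: 4.4 × 9.2, A = 40.48 in², x = 2.2 in, Ī = 65.308 in⁴.
Inner void (subtracted): 3.8 × 8.6, A = 32.68 in², x = 2.2 in, Ī = 39.325 in⁴.
By symmetry the centroid is at mid-width, x̄ = 2.2 in.
All pieces are centred on the centroidal y-axis, so I = ΣĪ (holes subtracted) = 25.983 in⁴.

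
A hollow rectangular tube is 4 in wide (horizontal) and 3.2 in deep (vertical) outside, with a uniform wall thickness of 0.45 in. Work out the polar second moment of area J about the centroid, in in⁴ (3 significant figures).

J ≈ 19.1 in⁴

Break the section into simple shapes (no overlaps), measuring from the bottom-left corner of the bounding box.
Outer rectangle: 4 × 3.2, A = 12.8 in², y = 1.6 in, Ī = 10.923 in⁴.
Inner void (subtracted): 3.1 × 2.3, A = 7.13 in², y = 1.6 in, Ī = 3.1431 in⁴.
By symmetry the centroid is at mid-height, ȳ = 1.6 in.
All pieces are centred on the centroidal x-axis, so I = ΣĪ (holes subtracted) = 7.7795 in⁴.
Repeating about the centroidal y-axis gives I_y = 11.357 in⁴.
Polar second moment: J = I_x + I_y = 19.136 in⁴.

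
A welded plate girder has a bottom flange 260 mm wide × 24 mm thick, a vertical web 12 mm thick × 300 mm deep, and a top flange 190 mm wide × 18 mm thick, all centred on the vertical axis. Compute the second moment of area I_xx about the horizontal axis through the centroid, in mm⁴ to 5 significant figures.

Decompose the section into non-overlapping parts with the origin at the bottom-left of its bounding rectangle.
Bottom plate: 260 × 24, A = 6 240 mm², y = 12 mm, Ī = 299 520 mm⁴.
Web plate: 12 × 300, A = 3 600 mm², y = 174 mm, Ī = 27 000 000 mm⁴.
Top plate: 190 × 18, A = 3 420 mm², y = 333 mm, Ī = 92 340 mm⁴.
Centroid: ȳ = ΣA·y / ΣA = 138.7738 mm.
Transfer each piece to the horizontal axis through the centroid using Ī + A·d² with d = y − 138.7738:
  bottom plate: d = -126.7738 mm → contributes +100 586 211 mm⁴
  web plate: d = 35.22624 mm → contributes +31 467 198 mm⁴
  top plate: d = 194.2262 mm → contributes +129 107 852 mm⁴
Total I = 261 161 261 mm⁴.

I_xx ≈ 2.6116 × 10⁸ mm⁴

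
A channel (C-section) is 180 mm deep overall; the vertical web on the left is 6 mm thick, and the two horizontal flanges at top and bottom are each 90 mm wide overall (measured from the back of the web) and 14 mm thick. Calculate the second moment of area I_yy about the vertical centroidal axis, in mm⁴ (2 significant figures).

Treat the section as a set of non-overlapping primitives; coordinates are from the bounding-box lower-left.
Web: 6 × 180, A = 1 080 mm², x = 3 mm, Ī = 3 240 mm⁴.
Top flange (beyond web): 84 × 14, A = 1 176 mm², x = 48 mm, Ī = 691 488 mm⁴.
Bottom flange (beyond web): 84 × 14, A = 1 176 mm², x = 48 mm, Ī = 691 488 mm⁴.
Centroid: x̄ = ΣA·x / ΣA = 33.84 mm.
Transfer each piece to the vertical centroidal axis using Ī + A·d² with d = x − 33.84:
  web: d = -30.84 mm → contributes +1 030 378 mm⁴
  top flange (beyond web): d = 14.16 mm → contributes +927 311 mm⁴
  bottom flange (beyond web): d = 14.16 mm → contributes +927 311 mm⁴
Total I = 2 884 999 mm⁴.

I_yy ≈ 2.9 × 10⁶ mm⁴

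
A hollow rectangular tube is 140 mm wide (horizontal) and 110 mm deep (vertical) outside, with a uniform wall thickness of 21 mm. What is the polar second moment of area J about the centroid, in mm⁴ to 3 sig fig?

J ≈ 3.28 × 10⁷ mm⁴

Decompose the section into non-overlapping parts with the origin at the bottom-left of its bounding rectangle.
Outer rectangle: 140 × 110, A = 15 400 mm², y = 55 mm, Ī = 15 528 333 mm⁴.
Inner void (subtracted): 98 × 68, A = 6 664 mm², y = 55 mm, Ī = 2 567 861 mm⁴.
By symmetry the centroid is at mid-height, ȳ = 55 mm.
All pieces are centred on the centroidal x-axis, so I = ΣĪ (holes subtracted) = 12 960 472 mm⁴.
Repeating about the centroidal y-axis gives I_y = 19 819 912 mm⁴.
Polar second moment: J = I_x + I_y = 32 780 384 mm⁴.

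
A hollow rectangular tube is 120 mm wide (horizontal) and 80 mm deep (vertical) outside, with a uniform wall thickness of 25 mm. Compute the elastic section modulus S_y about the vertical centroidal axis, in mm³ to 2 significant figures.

Split into non-overlapping primitives; take the origin at the lower-left of the bounding box.
Outer rectangle: 120 × 80, A = 9 600 mm², x = 60 mm, Ī = 11 520 000 mm⁴.
Inner void (subtracted): 70 × 30, A = 2 100 mm², x = 60 mm, Ī = 857 500 mm⁴.
By symmetry the centroid is at mid-width, x̄ = 60 mm.
All pieces are centred on the vertical centroidal axis, so I = ΣĪ (holes subtracted) = 10 662 500 mm⁴.
Extreme fibre distance c = 60 mm; S = I/c = 177 708 mm³.

S_y ≈ 1.8 × 10⁵ mm³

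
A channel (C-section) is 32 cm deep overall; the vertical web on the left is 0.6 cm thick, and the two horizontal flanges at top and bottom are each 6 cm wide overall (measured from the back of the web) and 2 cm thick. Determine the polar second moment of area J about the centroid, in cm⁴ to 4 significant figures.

Treat the section as a set of non-overlapping primitives; coordinates are from the bounding-box lower-left.
Web: 0.6 × 32, A = 19.2 cm², y = 16 cm, Ī = 1638.4 cm⁴.
Top flange (beyond web): 5.4 × 2, A = 10.8 cm², y = 31 cm, Ī = 3.6 cm⁴.
Bottom flange (beyond web): 5.4 × 2, A = 10.8 cm², y = 1 cm, Ī = 3.6 cm⁴.
By symmetry the centroid is at mid-height, ȳ = 16 cm.
Transfer each piece to the centroidal x-axis using Ī + A·d² with d = y − 16:
  web: d = 0 cm → contributes +1638.4 cm⁴
  top flange (beyond web): d = 15 cm → contributes +2433.6 cm⁴
  bottom flange (beyond web): d = -15 cm → contributes +2433.6 cm⁴
Total I = 6505.6 cm⁴.
For the y-axis: x̄ = 1.88824 cm.
Repeating about the centroidal y-axis gives I_y = 144.546 cm⁴.
Polar second moment: J = I_x + I_y = 6650.15 cm⁴.

J ≈ 6650 cm⁴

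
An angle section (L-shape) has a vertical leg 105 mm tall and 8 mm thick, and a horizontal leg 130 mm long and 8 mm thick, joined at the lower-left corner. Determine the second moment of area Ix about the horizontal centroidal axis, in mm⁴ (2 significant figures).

Decompose the section into non-overlapping parts with the origin at the bottom-left of its bounding rectangle.
Vertical leg: 8 × 105, A = 840 mm², y = 52.5 mm, Ī = 771 750 mm⁴.
Horizontal leg (remainder): 122 × 8, A = 976 mm², y = 4 mm, Ī = 5 205 mm⁴.
Centroid: ȳ = ΣA·y / ΣA = 26.43 mm.
Transfer each piece to the horizontal centroidal axis using Ī + A·d² with d = y − 26.43:
  vertical leg: d = 26.07 mm → contributes +1 342 480 mm⁴
  horizontal leg (remainder): d = -22.43 mm → contributes +496 407 mm⁴
Total I = 1 838 887 mm⁴.

Ix ≈ 1.8 × 10⁶ mm⁴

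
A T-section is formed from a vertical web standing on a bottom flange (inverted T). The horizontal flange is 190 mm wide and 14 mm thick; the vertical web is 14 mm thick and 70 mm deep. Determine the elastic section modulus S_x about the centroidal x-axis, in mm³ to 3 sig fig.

Split into non-overlapping primitives; take the origin at the lower-left of the bounding box.
Flange: 190 × 14, A = 2 660 mm², y = 7 mm, Ī = 43 447 mm⁴.
Web: 14 × 70, A = 980 mm², y = 49 mm, Ī = 400 167 mm⁴.
Centroid: ȳ = ΣA·y / ΣA = 18.308 mm.
Transfer each piece to the centroidal x-axis using Ī + A·d² with d = y − 18.308:
  flange: d = -11.308 mm → contributes +383 565 mm⁴
  web: d = 30.692 mm → contributes +1 323 344 mm⁴
Total I = 1 706 909 mm⁴.
Extreme fibre distance c = 65.692 mm; S = I/c = 25 983 mm³.

S_x ≈ 2.60 × 10⁴ mm³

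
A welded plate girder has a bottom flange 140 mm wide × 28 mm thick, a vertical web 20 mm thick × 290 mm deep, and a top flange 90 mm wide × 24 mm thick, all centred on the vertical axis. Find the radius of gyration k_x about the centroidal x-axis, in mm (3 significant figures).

k_x ≈ 125 mm

Decompose the section into non-overlapping parts with the origin at the bottom-left of its bounding rectangle.
Bottom plate: 140 × 28, A = 3 920 mm², y = 14 mm, Ī = 256 107 mm⁴.
Web plate: 20 × 290, A = 5 800 mm², y = 173 mm, Ī = 40 648 333 mm⁴.
Top plate: 90 × 24, A = 2 160 mm², y = 330 mm, Ī = 103 680 mm⁴.
Centroid: ȳ = ΣA·y / ΣA = 149.08 mm.
Transfer each piece to the centroidal x-axis using Ī + A·d² with d = y − 149.08:
  bottom plate: d = -135.08 mm → contributes +71 783 660 mm⁴
  web plate: d = 23.919 mm → contributes +43 966 674 mm⁴
  top plate: d = 180.92 mm → contributes +70 804 269 mm⁴
Total I = 186 554 602 mm⁴.
Radius of gyration: k = √(I/A) = √(186 554 602 / 11 880) = 125.31 mm.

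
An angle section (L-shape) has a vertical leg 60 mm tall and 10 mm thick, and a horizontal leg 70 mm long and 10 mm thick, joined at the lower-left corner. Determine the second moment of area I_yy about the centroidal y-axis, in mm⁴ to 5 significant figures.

I_yy ≈ 5.5250 × 10⁵ mm⁴

Treat the section as a set of non-overlapping primitives; coordinates are from the bounding-box lower-left.
Vertical leg: 10 × 60, A = 600 mm², x = 5 mm, Ī = 5 000 mm⁴.
Horizontal leg (remainder): 60 × 10, A = 600 mm², x = 40 mm, Ī = 180 000 mm⁴.
Centroid: x̄ = ΣA·x / ΣA = 22.5 mm.
Transfer each piece to the centroidal y-axis using Ī + A·d² with d = x − 22.5:
  vertical leg: d = -17.5 mm → contributes +188 750 mm⁴
  horizontal leg (remainder): d = 17.5 mm → contributes +363 750 mm⁴
Total I = 552 500 mm⁴.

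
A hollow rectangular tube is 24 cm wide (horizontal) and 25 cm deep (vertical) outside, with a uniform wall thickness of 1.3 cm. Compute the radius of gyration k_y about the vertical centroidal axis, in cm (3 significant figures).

k_y ≈ 9.33 cm

Treat the section as a set of non-overlapping primitives; coordinates are from the bounding-box lower-left.
Outer rectangle: 24 × 25, A = 600 cm², x = 12 cm, Ī = 28 800 cm⁴.
Inner void (subtracted): 21.4 × 22.4, A = 479.36 cm², x = 12 cm, Ī = 18 294 cm⁴.
By symmetry the centroid is at mid-width, x̄ = 12 cm.
All pieces are centred on the vertical centroidal axis, so I = ΣĪ (holes subtracted) = 10 506 cm⁴.
Radius of gyration: k = √(I/A) = √(10 506 / 120.64) = 9.332 cm.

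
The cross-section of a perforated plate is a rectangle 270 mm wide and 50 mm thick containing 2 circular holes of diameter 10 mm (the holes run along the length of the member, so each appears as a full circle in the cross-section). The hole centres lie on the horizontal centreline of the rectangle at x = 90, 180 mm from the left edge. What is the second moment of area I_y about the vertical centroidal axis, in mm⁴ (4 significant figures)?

I_y ≈ 8.169 × 10⁷ mm⁴

Break the section into simple shapes (no overlaps), measuring from the bottom-left corner of the bounding box.
Plate: 270 × 50, A = 13 500 mm², x = 135 mm, Ī = 82 012 500 mm⁴.
Hole 1 (subtracted): ⌀10, A = 78.5398 mm², x = 90 mm, Ī = 490.874 mm⁴.
Hole 2 (subtracted): ⌀10, A = 78.5398 mm², x = 180 mm, Ī = 490.874 mm⁴.
By symmetry the centroid is at mid-width, x̄ = 135 mm.
Transfer each piece to the vertical centroidal axis using Ī + A·d² with d = x − 135:
  plate: d = 0 mm → contributes +82 012 500 mm⁴
  hole 1: d = -45 mm → contributes −159 534 mm⁴
  hole 2: d = 45 mm → contributes −159 534 mm⁴
Total I = 81 693 432 mm⁴.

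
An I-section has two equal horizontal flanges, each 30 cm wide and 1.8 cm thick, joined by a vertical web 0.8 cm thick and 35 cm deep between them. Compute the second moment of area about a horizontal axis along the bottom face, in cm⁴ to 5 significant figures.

I_base ≈ 9.0111 × 10⁴ cm⁴

Decompose the section into non-overlapping parts with the origin at the bottom-left of its bounding rectangle.
Bottom flange: 30 × 1.8, A = 54 cm², y = 0.9 cm, Ī = 14.58 cm⁴.
Web: 0.8 × 35, A = 28 cm², y = 19.3 cm, Ī = 2858.333 cm⁴.
Top flange: 30 × 1.8, A = 54 cm², y = 37.7 cm, Ī = 14.58 cm⁴.
Transfer each piece to the bottom edge using Ī + A·d² with d = y − 0:
  bottom flange: d = 0.9 cm → contributes +58.32 cm⁴
  web: d = 19.3 cm → contributes +13288.05 cm⁴
  top flange: d = 37.7 cm → contributes +76764.24 cm⁴
Total I = 90110.61 cm⁴.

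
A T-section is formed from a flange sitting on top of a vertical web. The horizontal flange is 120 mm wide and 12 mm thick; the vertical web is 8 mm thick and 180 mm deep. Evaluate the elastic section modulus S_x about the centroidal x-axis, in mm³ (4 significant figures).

Decompose the section into non-overlapping parts with the origin at the bottom-left of its bounding rectangle.
Flange: 120 × 12, A = 1 440 mm², y = 186 mm, Ī = 17 280 mm⁴.
Web: 8 × 180, A = 1 440 mm², y = 90 mm, Ī = 3 888 000 mm⁴.
Centroid: ȳ = ΣA·y / ΣA = 138 mm.
Transfer each piece to the centroidal x-axis using Ī + A·d² with d = y − 138:
  flange: d = 48 mm → contributes +3 335 040 mm⁴
  web: d = -48 mm → contributes +7 205 760 mm⁴
Total I = 10 540 800 mm⁴.
Extreme fibre distance c = 138 mm; S = I/c = 76382.6 mm³.

S_x ≈ 7.638 × 10⁴ mm³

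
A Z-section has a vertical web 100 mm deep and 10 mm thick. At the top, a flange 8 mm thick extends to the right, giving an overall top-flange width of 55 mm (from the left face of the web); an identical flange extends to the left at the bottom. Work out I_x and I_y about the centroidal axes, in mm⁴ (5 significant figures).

I_x ≈ 2.3607 × 10⁶ mm⁴, I_y ≈ 6.7433 × 10⁵ mm⁴

Treat the section as a set of non-overlapping primitives; coordinates are from the bounding-box lower-left.
Web: 10 × 100, A = 1 000 mm², y = 50 mm, Ī = 833333.3 mm⁴.
Top flange (beyond web): 45 × 8, A = 360 mm², y = 96 mm, Ī = 1 920 mm⁴.
Bottom flange (beyond web): 45 × 8, A = 360 mm², y = 4 mm, Ī = 1 920 mm⁴.
Centroid: ȳ = ΣA·y / ΣA = 50 mm.
Transfer each piece to the centroidal x-axis using Ī + A·d² with d = y − 50:
  web: d = 0 mm → contributes +833333.3 mm⁴
  top flange (beyond web): d = 46 mm → contributes +763 680 mm⁴
  bottom flange (beyond web): d = -46 mm → contributes +763 680 mm⁴
Total I = 2 360 693 mm⁴.
For the y-axis: x̄ = 50 mm.
Repeating about the centroidal y-axis gives I_y = 674333.3 mm⁴.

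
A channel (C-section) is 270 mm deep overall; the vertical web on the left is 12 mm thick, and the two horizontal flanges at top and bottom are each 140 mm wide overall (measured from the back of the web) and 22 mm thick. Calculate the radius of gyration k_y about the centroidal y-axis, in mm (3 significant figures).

Decompose the section into non-overlapping parts with the origin at the bottom-left of its bounding rectangle.
Web: 12 × 270, A = 3 240 mm², x = 6 mm, Ī = 38 880 mm⁴.
Top flange (beyond web): 128 × 22, A = 2 816 mm², x = 76 mm, Ī = 3 844 779 mm⁴.
Bottom flange (beyond web): 128 × 22, A = 2 816 mm², x = 76 mm, Ī = 3 844 779 mm⁴.
Centroid: x̄ = ΣA·x / ΣA = 50.436 mm.
Transfer each piece to the centroidal y-axis using Ī + A·d² with d = x − 50.436:
  web: d = -44.436 mm → contributes +6 436 572 mm⁴
  top flange (beyond web): d = 25.564 mm → contributes +5 685 024 mm⁴
  bottom flange (beyond web): d = 25.564 mm → contributes +5 685 024 mm⁴
Total I = 17 806 619 mm⁴.
Radius of gyration: k = √(I/A) = √(17 806 619 / 8 872) = 44.8 mm.

k_y ≈ 44.8 mm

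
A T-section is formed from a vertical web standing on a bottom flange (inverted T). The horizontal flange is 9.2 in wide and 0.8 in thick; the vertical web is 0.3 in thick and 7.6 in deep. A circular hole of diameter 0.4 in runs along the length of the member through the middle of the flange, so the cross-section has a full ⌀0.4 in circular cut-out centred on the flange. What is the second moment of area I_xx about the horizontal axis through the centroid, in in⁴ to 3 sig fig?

I_xx ≈ 41.9 in⁴

Decompose the section into non-overlapping parts with the origin at the bottom-left of its bounding rectangle.
Flange: 9.2 × 0.8, A = 7.36 in², y = 0.4 in, Ī = 0.39253 in⁴.
Web: 0.3 × 7.6, A = 2.28 in², y = 4.6 in, Ī = 10.974 in⁴.
Hole (subtracted): ⌀0.4, A = 0.12566 in², y = 0.4 in, Ī = 0.0012566 in⁴.
Centroid: ȳ = ΣA·y / ΣA = 1.4065 in.
Transfer each piece to the horizontal axis through the centroid using Ī + A·d² with d = y − 1.4065:
  flange: d = -1.0065 in → contributes +7.8482 in⁴
  web: d = 3.1935 in → contributes +34.227 in⁴
  hole: d = -1.0065 in → contributes −0.12855 in⁴
Total I = 41.947 in⁴.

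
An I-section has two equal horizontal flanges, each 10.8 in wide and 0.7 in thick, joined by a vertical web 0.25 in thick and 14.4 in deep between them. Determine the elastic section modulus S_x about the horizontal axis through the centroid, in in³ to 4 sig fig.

Split into non-overlapping primitives; take the origin at the lower-left of the bounding box.
Bottom flange: 10.8 × 0.7, A = 7.56 in², y = 0.35 in, Ī = 0.3087 in⁴.
Web: 0.25 × 14.4, A = 3.6 in², y = 7.9 in, Ī = 62.208 in⁴.
Top flange: 10.8 × 0.7, A = 7.56 in², y = 15.45 in, Ī = 0.3087 in⁴.
By symmetry the centroid is at mid-height, ȳ = 7.9 in.
Transfer each piece to the horizontal axis through the centroid using Ī + A·d² with d = y − 7.9:
  bottom flange: d = -7.55 in → contributes +431.248 in⁴
  web: d = 0 in → contributes +62.208 in⁴
  top flange: d = 7.55 in → contributes +431.248 in⁴
Total I = 924.703 in⁴.
Extreme fibre distance c = 7.9 in; S = I/c = 117.051 in³.

S_x ≈ 117.1 in³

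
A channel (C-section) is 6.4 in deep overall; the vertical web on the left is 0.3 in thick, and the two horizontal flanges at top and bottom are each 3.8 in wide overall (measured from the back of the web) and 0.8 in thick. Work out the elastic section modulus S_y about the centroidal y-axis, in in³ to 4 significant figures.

Break the section into simple shapes (no overlaps), measuring from the bottom-left corner of the bounding box.
Web: 0.3 × 6.4, A = 1.92 in², x = 0.15 in, Ī = 0.0144 in⁴.
Top flange (beyond web): 3.5 × 0.8, A = 2.8 in², x = 2.05 in, Ī = 2.85833 in⁴.
Bottom flange (beyond web): 3.5 × 0.8, A = 2.8 in², x = 2.05 in, Ī = 2.85833 in⁴.
Centroid: x̄ = ΣA·x / ΣA = 1.56489 in.
Transfer each piece to the centroidal y-axis using Ī + A·d² with d = x − 1.56489:
  web: d = -1.41489 in → contributes +3.85809 in⁴
  top flange (beyond web): d = 0.485106 in → contributes +3.51725 in⁴
  bottom flange (beyond web): d = 0.485106 in → contributes +3.51725 in⁴
Total I = 10.8926 in⁴.
Extreme fibre distance c = 2.23511 in; S = I/c = 4.87341 in³.

S_y ≈ 4.873 in³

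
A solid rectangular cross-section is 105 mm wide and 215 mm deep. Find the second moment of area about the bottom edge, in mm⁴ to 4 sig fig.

I_base ≈ 3.478 × 10⁸ mm⁴

The section: 105 × 215, A = 22 575 mm², y = 107.5 mm, Ī = 86 960 781 mm⁴.
Transfer it to the bottom edge using Ī + A·d² with d = y − 0:
  the section: d = 107.5 mm → contributes +347 843 125 mm⁴
Total I = 347 843 125 mm⁴.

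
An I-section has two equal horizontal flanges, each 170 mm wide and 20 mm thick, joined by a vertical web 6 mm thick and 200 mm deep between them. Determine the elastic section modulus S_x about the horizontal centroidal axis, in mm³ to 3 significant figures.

S_x ≈ 7.21 × 10⁵ mm³

Break the section into simple shapes (no overlaps), measuring from the bottom-left corner of the bounding box.
Bottom flange: 170 × 20, A = 3 400 mm², y = 10 mm, Ī = 113 333 mm⁴.
Web: 6 × 200, A = 1 200 mm², y = 120 mm, Ī = 4 000 000 mm⁴.
Top flange: 170 × 20, A = 3 400 mm², y = 230 mm, Ī = 113 333 mm⁴.
By symmetry the centroid is at mid-height, ȳ = 120 mm.
Transfer each piece to the horizontal centroidal axis using Ī + A·d² with d = y − 120:
  bottom flange: d = -110 mm → contributes +41 253 333 mm⁴
  web: d = 0 mm → contributes +4 000 000 mm⁴
  top flange: d = 110 mm → contributes +41 253 333 mm⁴
Total I = 86 506 667 mm⁴.
Extreme fibre distance c = 120 mm; S = I/c = 720 889 mm³.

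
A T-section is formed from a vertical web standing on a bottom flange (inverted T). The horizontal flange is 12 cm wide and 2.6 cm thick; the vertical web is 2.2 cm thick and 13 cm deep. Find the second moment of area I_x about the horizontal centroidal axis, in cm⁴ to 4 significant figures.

I_x ≈ 1328 cm⁴

Split into non-overlapping primitives; take the origin at the lower-left of the bounding box.
Flange: 12 × 2.6, A = 31.2 cm², y = 1.3 cm, Ī = 17.576 cm⁴.
Web: 2.2 × 13, A = 28.6 cm², y = 9.1 cm, Ī = 402.783 cm⁴.
Centroid: ȳ = ΣA·y / ΣA = 5.03043 cm.
Transfer each piece to the horizontal centroidal axis using Ī + A·d² with d = y − 5.03043:
  flange: d = -3.73043 cm → contributes +451.76 cm⁴
  web: d = 4.06957 cm → contributes +876.438 cm⁴
Total I = 1328.2 cm⁴.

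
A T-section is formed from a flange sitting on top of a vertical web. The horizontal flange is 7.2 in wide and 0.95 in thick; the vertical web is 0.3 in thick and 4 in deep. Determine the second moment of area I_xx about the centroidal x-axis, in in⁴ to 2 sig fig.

I_xx ≈ 8.4 in⁴

Split into non-overlapping primitives; take the origin at the lower-left of the bounding box.
Flange: 7.2 × 0.95, A = 6.84 in², y = 4.475 in, Ī = 0.5144 in⁴.
Web: 0.3 × 4, A = 1.2 in², y = 2 in, Ī = 1.6 in⁴.
Centroid: ȳ = ΣA·y / ΣA = 4.106 in.
Transfer each piece to the centroidal x-axis using Ī + A·d² with d = y − 4.106:
  flange: d = 0.3694 in → contributes +1.448 in⁴
  web: d = -2.106 in → contributes +6.92 in⁴
Total I = 8.368 in⁴.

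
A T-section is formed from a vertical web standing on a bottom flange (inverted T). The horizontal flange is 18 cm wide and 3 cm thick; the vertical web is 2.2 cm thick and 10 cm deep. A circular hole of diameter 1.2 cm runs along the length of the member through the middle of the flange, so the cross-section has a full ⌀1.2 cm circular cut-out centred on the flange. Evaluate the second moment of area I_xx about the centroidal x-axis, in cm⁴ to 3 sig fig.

I_xx ≈ 880 cm⁴

Split into non-overlapping primitives; take the origin at the lower-left of the bounding box.
Flange: 18 × 3, A = 54 cm², y = 1.5 cm, Ī = 40.5 cm⁴.
Web: 2.2 × 10, A = 22 cm², y = 8 cm, Ī = 183.33 cm⁴.
Hole (subtracted): ⌀1.2, A = 1.131 cm², y = 1.5 cm, Ī = 0.10179 cm⁴.
Centroid: ȳ = ΣA·y / ΣA = 3.41 cm.
Transfer each piece to the centroidal x-axis using Ī + A·d² with d = y − 3.41:
  flange: d = -1.91 cm → contributes +237.5 cm⁴
  web: d = 4.59 cm → contributes +646.83 cm⁴
  hole: d = -1.91 cm → contributes −4.2277 cm⁴
Total I = 880.1 cm⁴.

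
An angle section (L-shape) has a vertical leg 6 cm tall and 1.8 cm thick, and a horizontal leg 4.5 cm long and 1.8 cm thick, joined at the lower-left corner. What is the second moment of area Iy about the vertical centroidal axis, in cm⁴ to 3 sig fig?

Iy ≈ 22.8 cm⁴

Treat the section as a set of non-overlapping primitives; coordinates are from the bounding-box lower-left.
Vertical leg: 1.8 × 6, A = 10.8 cm², x = 0.9 cm, Ī = 2.916 cm⁴.
Horizontal leg (remainder): 2.7 × 1.8, A = 4.86 cm², x = 3.15 cm, Ī = 2.9525 cm⁴.
Centroid: x̄ = ΣA·x / ΣA = 1.5983 cm.
Transfer each piece to the vertical centroidal axis using Ī + A·d² with d = x − 1.5983:
  vertical leg: d = -0.69828 cm → contributes +8.182 cm⁴
  horizontal leg (remainder): d = 1.5517 cm → contributes +14.655 cm⁴
Total I = 22.837 cm⁴.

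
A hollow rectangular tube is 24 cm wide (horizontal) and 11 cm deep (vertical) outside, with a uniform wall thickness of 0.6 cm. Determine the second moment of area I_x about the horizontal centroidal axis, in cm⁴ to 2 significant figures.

I_x ≈ 870 cm⁴

Break the section into simple shapes (no overlaps), measuring from the bottom-left corner of the bounding box.
Outer rectangle: 24 × 11, A = 264 cm², y = 5.5 cm, Ī = 2 662 cm⁴.
Inner void (subtracted): 22.8 × 9.8, A = 223.4 cm², y = 5.5 cm, Ī = 1 788 cm⁴.
By symmetry the centroid is at mid-height, ȳ = 5.5 cm.
All pieces are centred on the horizontal centroidal axis, so I = ΣĪ (holes subtracted) = 873.7 cm⁴.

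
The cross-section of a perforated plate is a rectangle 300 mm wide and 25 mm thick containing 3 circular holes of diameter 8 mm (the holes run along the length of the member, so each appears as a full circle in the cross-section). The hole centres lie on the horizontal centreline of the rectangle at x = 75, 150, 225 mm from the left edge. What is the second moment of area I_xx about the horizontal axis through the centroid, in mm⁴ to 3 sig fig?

I_xx ≈ 3.90 × 10⁵ mm⁴

Break the section into simple shapes (no overlaps), measuring from the bottom-left corner of the bounding box.
Plate: 300 × 25, A = 7 500 mm², y = 12.5 mm, Ī = 390 625 mm⁴.
Hole 1 (subtracted): ⌀8, A = 50.265 mm², y = 12.5 mm, Ī = 201.06 mm⁴.
Hole 2 (subtracted): ⌀8, A = 50.265 mm², y = 12.5 mm, Ī = 201.06 mm⁴.
Hole 3 (subtracted): ⌀8, A = 50.265 mm², y = 12.5 mm, Ī = 201.06 mm⁴.
By symmetry the centroid is at mid-height, ȳ = 12.5 mm.
All pieces are centred on the horizontal axis through the centroid, so I = ΣĪ (holes subtracted) = 390 022 mm⁴.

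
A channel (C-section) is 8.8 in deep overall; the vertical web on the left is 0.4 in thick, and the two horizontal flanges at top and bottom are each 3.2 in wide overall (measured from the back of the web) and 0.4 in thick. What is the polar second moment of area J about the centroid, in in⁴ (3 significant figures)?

Treat the section as a set of non-overlapping primitives; coordinates are from the bounding-box lower-left.
Web: 0.4 × 8.8, A = 3.52 in², y = 4.4 in, Ī = 22.716 in⁴.
Top flange (beyond web): 2.8 × 0.4, A = 1.12 in², y = 8.6 in, Ī = 0.014933 in⁴.
Bottom flange (beyond web): 2.8 × 0.4, A = 1.12 in², y = 0.2 in, Ī = 0.014933 in⁴.
By symmetry the centroid is at mid-height, ȳ = 4.4 in.
Transfer each piece to the centroidal x-axis using Ī + A·d² with d = y − 4.4:
  web: d = 0 in → contributes +22.716 in⁴
  top flange (beyond web): d = 4.2 in → contributes +19.772 in⁴
  bottom flange (beyond web): d = -4.2 in → contributes +19.772 in⁴
Total I = 62.259 in⁴.
For the y-axis: x̄ = 0.82222 in.
Repeating about the centroidal y-axis gives I_y = 5.0148 in⁴.
Polar second moment: J = I_x + I_y = 67.274 in⁴.

J ≈ 67.3 in⁴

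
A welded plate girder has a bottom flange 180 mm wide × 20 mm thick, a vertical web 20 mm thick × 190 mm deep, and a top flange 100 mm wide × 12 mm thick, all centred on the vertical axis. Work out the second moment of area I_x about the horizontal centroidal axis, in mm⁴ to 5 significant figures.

I_x ≈ 5.5829 × 10⁷ mm⁴

Split into non-overlapping primitives; take the origin at the lower-left of the bounding box.
Bottom plate: 180 × 20, A = 3 600 mm², y = 10 mm, Ī = 120 000 mm⁴.
Web plate: 20 × 190, A = 3 800 mm², y = 115 mm, Ī = 11 431 667 mm⁴.
Top plate: 100 × 12, A = 1 200 mm², y = 216 mm, Ī = 14 400 mm⁴.
Centroid: ȳ = ΣA·y / ΣA = 85.13953 mm.
Transfer each piece to the horizontal centroidal axis using Ī + A·d² with d = y − 85.13953:
  bottom plate: d = -75.13953 mm → contributes +20 445 419 mm⁴
  web plate: d = 29.86047 mm → contributes +14 819 927 mm⁴
  top plate: d = 130.8605 mm → contributes +20 563 754 mm⁴
Total I = 55 829 099 mm⁴.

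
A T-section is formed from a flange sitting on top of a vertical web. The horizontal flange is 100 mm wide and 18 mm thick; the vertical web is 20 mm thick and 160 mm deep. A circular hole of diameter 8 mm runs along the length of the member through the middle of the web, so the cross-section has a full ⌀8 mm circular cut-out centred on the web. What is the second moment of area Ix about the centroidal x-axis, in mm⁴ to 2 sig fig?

Break the section into simple shapes (no overlaps), measuring from the bottom-left corner of the bounding box.
Flange: 100 × 18, A = 1 800 mm², y = 169 mm, Ī = 48 600 mm⁴.
Web: 20 × 160, A = 3 200 mm², y = 80 mm, Ī = 6 826 667 mm⁴.
Hole (subtracted): ⌀8, A = 50.27 mm², y = 80 mm, Ī = 201.1 mm⁴.
Centroid: ȳ = ΣA·y / ΣA = 112.4 mm.
Transfer each piece to the centroidal x-axis using Ī + A·d² with d = y − 112.4:
  flange: d = 56.63 mm → contributes +5 822 066 mm⁴
  web: d = -32.37 mm → contributes +10 178 722 mm⁴
  hole: d = -32.37 mm → contributes −52 855 mm⁴
Total I = 15 947 933 mm⁴.

Ix ≈ 1.6 × 10⁷ mm⁴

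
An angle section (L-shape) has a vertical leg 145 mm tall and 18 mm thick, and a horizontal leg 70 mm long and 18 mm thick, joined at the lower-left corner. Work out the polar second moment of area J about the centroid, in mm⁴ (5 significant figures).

J ≈ 8.5015 × 10⁶ mm⁴

Break the section into simple shapes (no overlaps), measuring from the bottom-left corner of the bounding box.
Vertical leg: 18 × 145, A = 2 610 mm², y = 72.5 mm, Ī = 4 572 938 mm⁴.
Horizontal leg (remainder): 52 × 18, A = 936 mm², y = 9 mm, Ī = 25 272 mm⁴.
Centroid: ȳ = ΣA·y / ΣA = 55.73858 mm.
Transfer each piece to the centroidal x-axis using Ī + A·d² with d = y − 55.73858:
  vertical leg: d = 16.76142 mm → contributes +5 306 205 mm⁴
  horizontal leg (remainder): d = -46.73858 mm → contributes +2 069 959 mm⁴
Total I = 7 376 164 mm⁴.
For the y-axis: x̄ = 18.23858 mm.
Repeating about the centroidal y-axis gives I_y = 1 125 326 mm⁴.
Polar second moment: J = I_x + I_y = 8 501 490 mm⁴.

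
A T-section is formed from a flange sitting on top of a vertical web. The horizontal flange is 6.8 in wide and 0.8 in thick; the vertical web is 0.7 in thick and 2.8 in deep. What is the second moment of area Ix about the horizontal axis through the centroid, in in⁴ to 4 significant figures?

Treat the section as a set of non-overlapping primitives; coordinates are from the bounding-box lower-left.
Flange: 6.8 × 0.8, A = 5.44 in², y = 3.2 in, Ī = 0.290133 in⁴.
Web: 0.7 × 2.8, A = 1.96 in², y = 1.4 in, Ī = 1.28053 in⁴.
Centroid: ȳ = ΣA·y / ΣA = 2.72324 in.
Transfer each piece to the horizontal axis through the centroid using Ī + A·d² with d = y − 2.72324:
  flange: d = 0.476757 in → contributes +1.52663 in⁴
  web: d = -1.32324 in → contributes +4.71244 in⁴
Total I = 6.23907 in⁴.

Ix ≈ 6.239 in⁴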